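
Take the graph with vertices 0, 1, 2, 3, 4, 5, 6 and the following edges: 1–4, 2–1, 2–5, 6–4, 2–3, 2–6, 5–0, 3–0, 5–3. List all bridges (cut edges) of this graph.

none

The edges on the cycle 2-5-0-3-2 are not bridges since each lies on that cycle.
Every edge lies on some cycle, so there are no bridges.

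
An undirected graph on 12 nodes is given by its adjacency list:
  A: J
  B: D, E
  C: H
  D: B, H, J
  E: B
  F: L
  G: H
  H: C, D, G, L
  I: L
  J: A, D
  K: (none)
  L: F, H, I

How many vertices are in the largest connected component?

K is isolated — a component by itself.
Starting from A we can reach A, B, C, D, E, F, G, H, I, J, L. That is one component of size 11.
The largest has 11 vertices.

11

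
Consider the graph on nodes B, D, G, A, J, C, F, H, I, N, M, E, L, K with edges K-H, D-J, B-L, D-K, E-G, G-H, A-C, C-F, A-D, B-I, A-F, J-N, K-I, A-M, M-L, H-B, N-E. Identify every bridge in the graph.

none

The edges on the cycle A-C-F-A are not bridges since each lies on that cycle.
Every edge lies on some cycle, so there are no bridges.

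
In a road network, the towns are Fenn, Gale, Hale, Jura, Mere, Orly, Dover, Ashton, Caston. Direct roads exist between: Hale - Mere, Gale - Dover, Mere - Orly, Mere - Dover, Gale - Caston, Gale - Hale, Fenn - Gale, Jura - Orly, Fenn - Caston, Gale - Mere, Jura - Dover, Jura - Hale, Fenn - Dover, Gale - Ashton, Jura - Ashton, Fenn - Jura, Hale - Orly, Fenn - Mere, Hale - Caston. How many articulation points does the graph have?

Removing Caston, for instance, still leaves 1 component. No single vertex removal increases the component count — the graph has no articulation points.

0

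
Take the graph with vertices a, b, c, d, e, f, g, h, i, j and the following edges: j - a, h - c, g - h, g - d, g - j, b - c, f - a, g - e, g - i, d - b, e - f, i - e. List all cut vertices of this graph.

g

Removing g increases the component count from 1 to 2, so g is a cut vertex.
By contrast removing a leaves 1 component; it is not a cut vertex. No other vertex is a cut vertex either.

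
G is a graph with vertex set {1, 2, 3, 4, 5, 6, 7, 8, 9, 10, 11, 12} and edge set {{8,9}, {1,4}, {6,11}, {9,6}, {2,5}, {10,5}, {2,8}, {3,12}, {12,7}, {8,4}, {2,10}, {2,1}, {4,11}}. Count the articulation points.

2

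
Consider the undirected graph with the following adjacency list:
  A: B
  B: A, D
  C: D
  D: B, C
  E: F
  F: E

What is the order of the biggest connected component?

4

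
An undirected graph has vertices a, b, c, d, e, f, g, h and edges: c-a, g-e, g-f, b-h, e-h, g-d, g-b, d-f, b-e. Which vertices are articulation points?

Removing g increases the component count from 2 to 3, so g is a cut vertex.
By contrast removing a leaves 2 components; it is not a cut vertex. No other vertex is a cut vertex either.

g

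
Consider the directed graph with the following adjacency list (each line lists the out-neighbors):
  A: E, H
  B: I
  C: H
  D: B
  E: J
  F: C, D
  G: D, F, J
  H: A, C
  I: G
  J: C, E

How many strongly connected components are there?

2

{A, C, E, H, J} are all mutually reachable — one SCC of size 5.
{B, D, F, G, I} are all mutually reachable — one SCC of size 5.
That gives 2 strongly connected components.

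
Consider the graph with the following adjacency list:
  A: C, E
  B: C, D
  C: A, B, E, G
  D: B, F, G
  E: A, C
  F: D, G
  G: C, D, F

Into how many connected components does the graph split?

1

Starting from A we can reach A, B, C, D, E, F, G. That is one component of size 7.
Total: 1 component.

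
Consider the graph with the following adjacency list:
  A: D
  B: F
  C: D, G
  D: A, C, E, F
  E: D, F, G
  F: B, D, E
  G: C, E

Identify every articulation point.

Removing D increases the component count from 1 to 2, so D is a cut vertex.
Removing F increases the component count from 1 to 2, so F is a cut vertex.
By contrast removing G leaves 1 component; it is not a cut vertex. No other vertex is a cut vertex either.

D, F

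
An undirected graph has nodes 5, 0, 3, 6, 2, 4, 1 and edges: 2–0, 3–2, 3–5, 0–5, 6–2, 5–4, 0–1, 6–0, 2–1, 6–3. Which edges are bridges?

The edges on the cycle 6-3-5-0-2-6 are not bridges since each lies on that cycle.
But removing 5–4 disconnects 5 from 4 — this is a bridge.

4-5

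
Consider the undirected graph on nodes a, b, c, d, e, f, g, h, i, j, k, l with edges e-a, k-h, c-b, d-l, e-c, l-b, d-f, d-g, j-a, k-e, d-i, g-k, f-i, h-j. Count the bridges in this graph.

0

The edges on the cycle d-f-i-d are not bridges since each lies on that cycle.
Every edge lies on some cycle, so there are no bridges.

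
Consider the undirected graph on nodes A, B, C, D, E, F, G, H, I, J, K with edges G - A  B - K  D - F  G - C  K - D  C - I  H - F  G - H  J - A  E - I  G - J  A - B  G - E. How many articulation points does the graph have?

1

Removing G increases the component count from 1 to 2, so G is a cut vertex.
By contrast removing H leaves 1 component; it is not a cut vertex. No other vertex is a cut vertex either.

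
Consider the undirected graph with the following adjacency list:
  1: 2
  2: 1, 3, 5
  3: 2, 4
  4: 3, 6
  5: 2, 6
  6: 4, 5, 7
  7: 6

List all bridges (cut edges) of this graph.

1-2, 6-7

The edges on the cycle 5-2-3-4-6-5 are not bridges since each lies on that cycle.
But removing 2-1 disconnects 2 from 1; removing 6-7 disconnects 6 from 7 — these are bridges.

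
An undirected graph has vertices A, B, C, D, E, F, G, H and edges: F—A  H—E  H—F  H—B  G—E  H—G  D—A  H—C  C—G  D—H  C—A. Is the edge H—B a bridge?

Yes

Removing H—B leaves no path between H and B: the component count goes from 1 to 2. So it is a bridge.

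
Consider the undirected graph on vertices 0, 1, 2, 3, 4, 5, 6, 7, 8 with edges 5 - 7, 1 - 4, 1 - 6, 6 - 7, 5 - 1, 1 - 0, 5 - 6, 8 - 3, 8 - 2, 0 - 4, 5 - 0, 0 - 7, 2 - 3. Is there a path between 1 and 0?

From 1 we can reach 0, 1, 4, 5, 6, 7, which includes 0.

Yes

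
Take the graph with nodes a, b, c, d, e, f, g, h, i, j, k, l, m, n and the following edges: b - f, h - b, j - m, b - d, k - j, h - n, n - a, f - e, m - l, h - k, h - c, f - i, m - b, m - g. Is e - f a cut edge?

Yes

Removing e - f leaves no path between e and f: the component count goes from 1 to 2. So it is a bridge.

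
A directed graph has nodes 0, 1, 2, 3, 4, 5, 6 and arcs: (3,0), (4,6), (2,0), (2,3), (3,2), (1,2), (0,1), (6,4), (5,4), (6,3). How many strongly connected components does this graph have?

{0, 1, 2, 3} are all mutually reachable — one SCC of size 4.
{4, 6} are all mutually reachable — one SCC of size 2.
{5} is an SCC by itself.
That gives 3 strongly connected components.

3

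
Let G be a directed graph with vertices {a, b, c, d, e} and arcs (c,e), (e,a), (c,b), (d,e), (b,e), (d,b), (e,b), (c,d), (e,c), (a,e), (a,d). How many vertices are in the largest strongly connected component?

5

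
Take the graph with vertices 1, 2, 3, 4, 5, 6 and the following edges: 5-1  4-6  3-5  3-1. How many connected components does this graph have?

2 is isolated — a component by itself.
Starting from 4 we can reach 4, 6. That is one component of size 2.
Starting from 1 we can reach 1, 3, 5. That is one component of size 3.
Total: 3 components.

3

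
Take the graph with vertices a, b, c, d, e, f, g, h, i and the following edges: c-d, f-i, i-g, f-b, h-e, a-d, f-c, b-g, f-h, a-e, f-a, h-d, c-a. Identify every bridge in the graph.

The edges on the cycle f-i-g-b-f are not bridges since each lies on that cycle.
Every edge lies on some cycle, so there are no bridges.

none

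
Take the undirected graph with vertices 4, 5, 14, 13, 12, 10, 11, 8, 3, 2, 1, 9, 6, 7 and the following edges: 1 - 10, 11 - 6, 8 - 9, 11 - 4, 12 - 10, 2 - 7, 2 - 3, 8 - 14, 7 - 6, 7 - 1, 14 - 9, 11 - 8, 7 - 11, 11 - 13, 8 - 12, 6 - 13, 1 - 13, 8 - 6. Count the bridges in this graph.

The edges on the cycle 8-14-9-8 are not bridges since each lies on that cycle.
But removing 4 - 11 disconnects 4 from 11; removing 7 - 2 disconnects 7 from 2; removing 2 - 3 disconnects 2 from 3 — these are bridges.
That makes 3 bridges.

3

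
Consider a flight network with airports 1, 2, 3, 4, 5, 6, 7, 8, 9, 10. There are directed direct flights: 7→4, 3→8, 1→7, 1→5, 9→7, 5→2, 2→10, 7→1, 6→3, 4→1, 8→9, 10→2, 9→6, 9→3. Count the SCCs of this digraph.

4

{3, 6, 8, 9} are all mutually reachable — one SCC of size 4.
{1, 4, 7} are all mutually reachable — one SCC of size 3.
{2, 10} are all mutually reachable — one SCC of size 2.
{5} is an SCC by itself.
That gives 4 strongly connected components.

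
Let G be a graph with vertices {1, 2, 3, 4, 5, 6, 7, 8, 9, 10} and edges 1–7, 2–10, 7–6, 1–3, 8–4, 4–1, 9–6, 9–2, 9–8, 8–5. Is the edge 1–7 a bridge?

After removing 1–7, the path 1-4-8-9-6-7 still connects them, so the edge is not a bridge.

No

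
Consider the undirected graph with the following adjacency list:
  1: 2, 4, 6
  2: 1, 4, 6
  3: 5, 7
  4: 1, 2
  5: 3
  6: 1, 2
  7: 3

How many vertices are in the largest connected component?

Starting from 3 we can reach 3, 5, 7. That is one component of size 3.
Starting from 1 we can reach 1, 2, 4, 6. That is one component of size 4.
The largest has 4 vertices.

4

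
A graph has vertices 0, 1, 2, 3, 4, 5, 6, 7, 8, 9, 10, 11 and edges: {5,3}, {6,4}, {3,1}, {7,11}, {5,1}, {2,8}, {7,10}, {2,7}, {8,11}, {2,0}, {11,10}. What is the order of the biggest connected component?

6

9 is isolated — a component by itself.
Starting from 4 we can reach 4, 6. That is one component of size 2.
Starting from 1 we can reach 1, 3, 5. That is one component of size 3.
Starting from 0 we can reach 0, 2, 7, 8, 10, 11. That is one component of size 6.
The largest has 6 vertices.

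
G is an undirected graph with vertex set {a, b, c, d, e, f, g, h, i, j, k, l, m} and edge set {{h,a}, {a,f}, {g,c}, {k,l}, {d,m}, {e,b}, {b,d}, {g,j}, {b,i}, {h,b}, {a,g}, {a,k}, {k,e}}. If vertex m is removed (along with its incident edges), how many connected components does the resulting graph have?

With m gone, the remaining components are: {a, b, c, d, e, f, g, h, i, j, k, l}.
That is 1 component.

1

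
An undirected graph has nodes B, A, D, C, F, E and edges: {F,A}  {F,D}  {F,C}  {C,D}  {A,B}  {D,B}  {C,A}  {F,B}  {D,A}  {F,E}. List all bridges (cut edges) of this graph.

E-F

The edges on the cycle F-C-A-B-F are not bridges since each lies on that cycle.
But removing F-E disconnects F from E — this is a bridge.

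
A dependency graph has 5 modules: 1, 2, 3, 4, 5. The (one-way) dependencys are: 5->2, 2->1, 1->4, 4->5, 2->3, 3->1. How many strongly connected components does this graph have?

{1, 2, 3, 4, 5} are all mutually reachable — one SCC of size 5.
That gives 1 strongly connected component.

1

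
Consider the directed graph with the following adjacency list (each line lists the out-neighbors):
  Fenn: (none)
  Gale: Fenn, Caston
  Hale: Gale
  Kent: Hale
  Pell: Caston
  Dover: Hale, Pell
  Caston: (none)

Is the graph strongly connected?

No

There is no directed path from Hale to Pell, so the graph is not strongly connected.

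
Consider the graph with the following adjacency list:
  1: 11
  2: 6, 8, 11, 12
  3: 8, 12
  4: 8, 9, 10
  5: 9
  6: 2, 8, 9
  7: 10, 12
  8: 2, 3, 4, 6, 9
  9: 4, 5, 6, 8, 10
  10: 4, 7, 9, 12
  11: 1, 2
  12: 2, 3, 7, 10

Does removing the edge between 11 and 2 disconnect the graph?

Removing 11-2 leaves no path between 11 and 2: the component count goes from 1 to 2. So it is a bridge.

Yes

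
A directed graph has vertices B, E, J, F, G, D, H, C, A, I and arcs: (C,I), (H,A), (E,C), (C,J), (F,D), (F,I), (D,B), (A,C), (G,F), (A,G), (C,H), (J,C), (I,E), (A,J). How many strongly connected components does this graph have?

3

{A, C, E, F, G, H, I, J} are all mutually reachable — one SCC of size 8.
{B} is an SCC by itself.
{D} is an SCC by itself.
That gives 3 strongly connected components.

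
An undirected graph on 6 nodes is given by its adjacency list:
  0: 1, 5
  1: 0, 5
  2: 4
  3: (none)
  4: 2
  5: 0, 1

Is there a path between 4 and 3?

No

The component containing 4 is {2, 4}, and 3 is not in it.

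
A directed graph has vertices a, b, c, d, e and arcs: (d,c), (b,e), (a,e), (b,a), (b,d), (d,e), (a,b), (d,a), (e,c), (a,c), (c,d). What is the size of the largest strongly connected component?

{a, b, c, d, e} are all mutually reachable — one SCC of size 5.
The largest has 5 vertices.

5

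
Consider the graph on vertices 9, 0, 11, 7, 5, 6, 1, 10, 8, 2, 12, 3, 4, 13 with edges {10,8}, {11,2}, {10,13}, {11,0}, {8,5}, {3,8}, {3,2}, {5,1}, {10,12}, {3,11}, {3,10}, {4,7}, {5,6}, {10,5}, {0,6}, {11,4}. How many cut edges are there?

5

The edges on the cycle 3-10-5-8-3 are not bridges since each lies on that cycle.
But removing 4—7 disconnects 4 from 7; removing 1—5 disconnects 1 from 5; removing 10—12 disconnects 10 from 12; removing 11—4 disconnects 11 from 4 — these are bridges.
In total 5 edges are bridges.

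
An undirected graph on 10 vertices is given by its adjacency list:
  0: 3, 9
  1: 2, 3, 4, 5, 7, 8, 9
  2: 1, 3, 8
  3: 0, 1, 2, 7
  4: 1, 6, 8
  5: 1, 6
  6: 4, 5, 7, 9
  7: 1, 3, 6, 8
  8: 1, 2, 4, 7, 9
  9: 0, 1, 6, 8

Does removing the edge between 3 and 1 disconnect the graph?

No

After removing 3-1, the path 3-7-1 still connects them, so the edge is not a bridge.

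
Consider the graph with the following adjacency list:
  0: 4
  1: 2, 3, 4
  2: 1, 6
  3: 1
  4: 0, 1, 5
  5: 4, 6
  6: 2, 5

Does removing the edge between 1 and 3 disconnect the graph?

Yes

Removing 1-3 leaves no path between 1 and 3: the component count goes from 1 to 2. So it is a bridge.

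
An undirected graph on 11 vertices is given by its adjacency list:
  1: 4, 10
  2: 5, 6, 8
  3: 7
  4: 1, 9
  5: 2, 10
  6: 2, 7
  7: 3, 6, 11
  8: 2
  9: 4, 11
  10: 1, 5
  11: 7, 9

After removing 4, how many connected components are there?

1

With 4 gone, the remaining components are: {1, 2, 3, 5, 6, 7, 8, 9, 10, 11}.
That is 1 component.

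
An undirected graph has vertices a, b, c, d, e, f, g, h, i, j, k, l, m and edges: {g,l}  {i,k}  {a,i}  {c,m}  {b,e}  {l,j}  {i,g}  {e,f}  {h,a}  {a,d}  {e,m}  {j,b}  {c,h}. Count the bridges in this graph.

3

The edges on the cycle c-h-a-i-g-l-j-b-e-m-c are not bridges since each lies on that cycle.
But removing e - f disconnects e from f; removing k - i disconnects k from i; removing a - d disconnects a from d — these are bridges.
That makes 3 bridges.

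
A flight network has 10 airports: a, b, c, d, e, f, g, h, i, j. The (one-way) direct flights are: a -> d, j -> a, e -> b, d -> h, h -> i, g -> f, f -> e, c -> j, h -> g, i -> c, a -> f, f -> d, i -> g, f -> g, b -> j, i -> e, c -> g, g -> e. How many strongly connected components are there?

1

{a, b, c, d, e, f, g, h, i, j} are all mutually reachable — one SCC of size 10.
That gives 1 strongly connected component.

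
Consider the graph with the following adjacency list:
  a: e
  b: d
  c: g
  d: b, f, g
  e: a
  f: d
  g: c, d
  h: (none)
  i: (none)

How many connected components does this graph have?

4

h is isolated — a component by itself.
i is isolated — a component by itself.
Starting from a we can reach a, e. That is one component of size 2.
Starting from b we can reach b, c, d, f, g. That is one component of size 5.
Total: 4 components.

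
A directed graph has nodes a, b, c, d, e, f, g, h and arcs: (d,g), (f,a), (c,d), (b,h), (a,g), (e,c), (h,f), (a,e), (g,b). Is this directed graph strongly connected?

Yes

From g we can reach every vertex (a, b, c, d, e, f, g, h), and every vertex can reach g (a, b, c, d, e, f, g, h). So the whole graph is one strongly connected component.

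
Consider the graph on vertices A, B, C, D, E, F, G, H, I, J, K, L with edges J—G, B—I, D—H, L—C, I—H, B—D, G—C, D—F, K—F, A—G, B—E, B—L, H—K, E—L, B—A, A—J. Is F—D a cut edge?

No

After removing F—D, the path F-K-H-D still connects them, so the edge is not a bridge.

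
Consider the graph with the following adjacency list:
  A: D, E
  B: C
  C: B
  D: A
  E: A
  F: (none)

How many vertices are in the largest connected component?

F is isolated — a component by itself.
Starting from B we can reach B, C. That is one component of size 2.
Starting from A we can reach A, D, E. That is one component of size 3.
The largest has 3 vertices.

3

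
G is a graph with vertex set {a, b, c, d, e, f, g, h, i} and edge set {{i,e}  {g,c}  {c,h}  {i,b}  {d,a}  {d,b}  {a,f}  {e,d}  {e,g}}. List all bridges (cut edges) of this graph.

The edges on the cycle i-e-d-b-i are not bridges since each lies on that cycle.
But removing d—a disconnects d from a; removing g—c disconnects g from c; removing h—c disconnects h from c; removing e—g disconnects e from g — these are bridges.
In total 5 edges are bridges.

a-d, a-f, c-g, c-h, e-g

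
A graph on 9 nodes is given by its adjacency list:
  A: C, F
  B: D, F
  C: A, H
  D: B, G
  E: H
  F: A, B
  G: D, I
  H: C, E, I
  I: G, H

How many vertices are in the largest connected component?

Starting from A we can reach A, B, C, D, E, F, G, H, I. That is one component of size 9.
The largest has 9 vertices.

9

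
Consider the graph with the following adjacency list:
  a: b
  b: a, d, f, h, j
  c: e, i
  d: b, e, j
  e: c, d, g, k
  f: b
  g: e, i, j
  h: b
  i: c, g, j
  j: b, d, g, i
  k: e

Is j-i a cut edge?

No

After removing j-i, the path j-g-i still connects them, so the edge is not a bridge.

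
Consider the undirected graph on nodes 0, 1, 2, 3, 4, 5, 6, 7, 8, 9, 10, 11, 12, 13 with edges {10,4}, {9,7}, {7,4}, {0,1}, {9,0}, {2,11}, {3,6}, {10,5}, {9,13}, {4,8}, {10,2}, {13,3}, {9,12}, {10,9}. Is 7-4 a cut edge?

No

After removing 7-4, the path 7-9-10-4 still connects them, so the edge is not a bridge.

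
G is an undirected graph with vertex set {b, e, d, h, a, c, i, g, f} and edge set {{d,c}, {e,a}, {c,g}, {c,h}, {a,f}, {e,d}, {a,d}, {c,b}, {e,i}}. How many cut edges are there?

6

The edges on the cycle e-a-d-e are not bridges since each lies on that cycle.
But removing c-h disconnects c from h; removing e-i disconnects e from i; removing d-c disconnects d from c; removing c-g disconnects c from g — these are bridges.
In total 6 edges are bridges.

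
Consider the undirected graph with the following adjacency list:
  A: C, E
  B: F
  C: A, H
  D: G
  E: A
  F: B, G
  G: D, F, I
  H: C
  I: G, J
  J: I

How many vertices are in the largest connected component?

6

Starting from A we can reach A, C, E, H. That is one component of size 4.
Starting from B we can reach B, D, F, G, I, J. That is one component of size 6.
The largest has 6 vertices.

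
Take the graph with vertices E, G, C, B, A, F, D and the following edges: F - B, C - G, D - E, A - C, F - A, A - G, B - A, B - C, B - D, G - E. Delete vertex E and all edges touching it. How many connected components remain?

1

With E gone, the remaining components are: {A, B, C, D, F, G}.
That is 1 component.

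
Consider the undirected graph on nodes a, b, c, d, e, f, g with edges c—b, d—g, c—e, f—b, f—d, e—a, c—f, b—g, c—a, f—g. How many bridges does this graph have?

0

The edges on the cycle c-e-a-c are not bridges since each lies on that cycle.
Every edge lies on some cycle, so there are no bridges.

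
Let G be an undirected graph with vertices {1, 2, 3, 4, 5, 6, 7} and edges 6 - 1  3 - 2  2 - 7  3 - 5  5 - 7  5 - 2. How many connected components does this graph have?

4 is isolated — a component by itself.
Starting from 1 we can reach 1, 6. That is one component of size 2.
Starting from 2 we can reach 2, 3, 5, 7. That is one component of size 4.
Total: 3 components.

3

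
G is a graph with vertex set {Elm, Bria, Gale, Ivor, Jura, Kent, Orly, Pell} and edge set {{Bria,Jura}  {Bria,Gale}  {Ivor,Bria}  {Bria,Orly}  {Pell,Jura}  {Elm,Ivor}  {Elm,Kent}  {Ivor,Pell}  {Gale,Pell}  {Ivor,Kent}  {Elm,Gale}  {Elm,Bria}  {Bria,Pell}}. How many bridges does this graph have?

1

The edges on the cycle Ivor-Bria-Jura-Pell-Ivor are not bridges since each lies on that cycle.
But removing Bria–Orly disconnects Bria from Orly — this is a bridge.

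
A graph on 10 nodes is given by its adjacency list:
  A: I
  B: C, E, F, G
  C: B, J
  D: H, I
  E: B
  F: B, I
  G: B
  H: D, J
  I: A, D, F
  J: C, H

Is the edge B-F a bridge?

After removing B-F, the path B-C-J-H-D-I-F still connects them, so the edge is not a bridge.

No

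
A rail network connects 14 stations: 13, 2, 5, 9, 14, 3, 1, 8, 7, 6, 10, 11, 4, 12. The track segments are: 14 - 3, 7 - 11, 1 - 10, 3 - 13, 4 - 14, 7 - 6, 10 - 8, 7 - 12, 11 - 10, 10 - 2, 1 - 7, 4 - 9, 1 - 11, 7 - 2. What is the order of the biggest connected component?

8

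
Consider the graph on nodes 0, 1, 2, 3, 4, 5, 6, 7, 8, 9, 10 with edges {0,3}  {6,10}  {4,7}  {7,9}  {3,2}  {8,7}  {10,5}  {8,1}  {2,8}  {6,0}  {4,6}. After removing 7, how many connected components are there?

2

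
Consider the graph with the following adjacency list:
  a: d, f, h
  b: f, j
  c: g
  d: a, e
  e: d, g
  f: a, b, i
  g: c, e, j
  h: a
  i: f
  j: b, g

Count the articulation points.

Removing a increases the component count from 1 to 2, so a is a cut vertex.
Removing f increases the component count from 1 to 2, so f is a cut vertex.
Removing g increases the component count from 1 to 2, so g is a cut vertex.
By contrast removing b leaves 1 component; it is not a cut vertex. No other vertex is a cut vertex either.

3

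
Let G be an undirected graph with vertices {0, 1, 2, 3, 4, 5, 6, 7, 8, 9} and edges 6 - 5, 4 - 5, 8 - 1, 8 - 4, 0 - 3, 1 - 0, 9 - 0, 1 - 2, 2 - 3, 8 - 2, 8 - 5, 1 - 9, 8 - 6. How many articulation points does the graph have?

Removing 8 increases the component count from 2 to 3, so 8 is a cut vertex.
By contrast removing 3 leaves 2 components; it is not a cut vertex. No other vertex is a cut vertex either.

1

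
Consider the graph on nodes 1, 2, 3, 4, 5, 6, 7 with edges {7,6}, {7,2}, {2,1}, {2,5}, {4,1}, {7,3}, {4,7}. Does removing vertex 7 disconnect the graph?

Deleting 7 raises the number of components from 1 to 3, so 7 is a cut vertex.

Yes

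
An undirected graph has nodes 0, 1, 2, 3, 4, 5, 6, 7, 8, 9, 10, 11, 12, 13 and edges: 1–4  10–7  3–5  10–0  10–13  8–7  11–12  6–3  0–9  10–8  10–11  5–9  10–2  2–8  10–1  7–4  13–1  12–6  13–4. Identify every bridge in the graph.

none

The edges on the cycle 10-13-1-10 are not bridges since each lies on that cycle.
Every edge lies on some cycle, so there are no bridges.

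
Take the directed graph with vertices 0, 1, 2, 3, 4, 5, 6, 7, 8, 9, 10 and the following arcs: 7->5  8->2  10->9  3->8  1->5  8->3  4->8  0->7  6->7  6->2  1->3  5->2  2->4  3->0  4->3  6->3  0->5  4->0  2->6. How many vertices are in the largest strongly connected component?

{0, 2, 3, 4, 5, 6, 7, 8} are all mutually reachable — one SCC of size 8.
{10} is an SCC by itself.
{9} is an SCC by itself.
{1} is an SCC by itself.
The largest has 8 vertices.

8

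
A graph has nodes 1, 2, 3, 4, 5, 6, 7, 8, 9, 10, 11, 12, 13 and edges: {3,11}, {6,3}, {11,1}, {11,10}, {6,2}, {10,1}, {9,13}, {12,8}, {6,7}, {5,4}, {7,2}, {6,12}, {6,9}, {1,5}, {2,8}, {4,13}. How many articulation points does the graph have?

1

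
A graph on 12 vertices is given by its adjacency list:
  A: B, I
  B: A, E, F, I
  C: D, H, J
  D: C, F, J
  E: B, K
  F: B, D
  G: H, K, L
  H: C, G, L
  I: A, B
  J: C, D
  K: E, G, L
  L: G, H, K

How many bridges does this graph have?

The edges on the cycle B-A-I-B are not bridges since each lies on that cycle.
Every edge lies on some cycle, so there are no bridges.

0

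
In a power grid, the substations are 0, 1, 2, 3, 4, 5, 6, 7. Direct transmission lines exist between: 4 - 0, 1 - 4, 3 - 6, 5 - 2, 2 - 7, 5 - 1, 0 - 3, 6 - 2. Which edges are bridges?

The edges on the cycle 5-1-4-0-3-6-2-5 are not bridges since each lies on that cycle.
But removing 2 - 7 disconnects 2 from 7 — this is a bridge.

2-7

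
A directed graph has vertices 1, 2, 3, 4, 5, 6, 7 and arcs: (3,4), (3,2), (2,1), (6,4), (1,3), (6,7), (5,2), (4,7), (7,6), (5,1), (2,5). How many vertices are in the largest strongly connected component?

{1, 2, 3, 5} are all mutually reachable — one SCC of size 4.
{4, 6, 7} are all mutually reachable — one SCC of size 3.
The largest has 4 vertices.

4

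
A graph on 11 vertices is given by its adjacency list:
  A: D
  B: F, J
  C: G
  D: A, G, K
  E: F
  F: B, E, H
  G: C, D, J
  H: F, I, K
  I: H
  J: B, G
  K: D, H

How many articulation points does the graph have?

Removing D increases the component count from 1 to 2, so D is a cut vertex.
Removing F increases the component count from 1 to 2, so F is a cut vertex.
Removing G increases the component count from 1 to 2, so G is a cut vertex.
Likewise H is a cut vertex.
By contrast removing B leaves 1 component; it is not a cut vertex. No other vertex is a cut vertex either.

4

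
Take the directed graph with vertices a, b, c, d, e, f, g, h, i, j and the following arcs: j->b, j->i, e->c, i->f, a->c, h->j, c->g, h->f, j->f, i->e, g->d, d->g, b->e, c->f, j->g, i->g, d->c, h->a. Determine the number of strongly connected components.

{c, d, g} are all mutually reachable — one SCC of size 3.
{i} is an SCC by itself.
{h} is an SCC by itself.
{j} is an SCC by itself.
{a} is an SCC by itself.
(and 3 more singleton SCCs)
That gives 8 strongly connected components.

8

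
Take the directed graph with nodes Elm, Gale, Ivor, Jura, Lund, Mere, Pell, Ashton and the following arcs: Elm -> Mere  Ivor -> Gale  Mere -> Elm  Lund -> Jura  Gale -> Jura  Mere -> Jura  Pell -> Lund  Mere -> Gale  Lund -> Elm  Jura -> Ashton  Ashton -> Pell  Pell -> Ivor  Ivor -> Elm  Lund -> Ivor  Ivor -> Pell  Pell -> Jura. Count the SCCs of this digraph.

1

{Elm, Gale, Ivor, Jura, Lund, Mere, Pell, Ashton} are all mutually reachable — one SCC of size 8.
That gives 1 strongly connected component.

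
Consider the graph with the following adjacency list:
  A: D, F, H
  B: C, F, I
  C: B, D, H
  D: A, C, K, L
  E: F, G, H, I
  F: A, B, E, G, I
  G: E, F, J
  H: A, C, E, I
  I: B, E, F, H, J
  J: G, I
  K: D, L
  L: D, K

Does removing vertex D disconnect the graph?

Deleting D raises the number of components from 1 to 2, so D is a cut vertex.

Yes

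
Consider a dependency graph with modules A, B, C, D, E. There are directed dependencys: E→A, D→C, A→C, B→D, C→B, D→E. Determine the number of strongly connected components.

1

{A, B, C, D, E} are all mutually reachable — one SCC of size 5.
That gives 1 strongly connected component.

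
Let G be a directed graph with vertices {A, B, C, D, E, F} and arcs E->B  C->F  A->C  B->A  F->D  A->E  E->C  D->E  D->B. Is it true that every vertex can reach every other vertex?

Yes

From D we can reach every vertex (A, B, C, D, E, F), and every vertex can reach D (A, B, C, D, E, F). So the whole graph is one strongly connected component.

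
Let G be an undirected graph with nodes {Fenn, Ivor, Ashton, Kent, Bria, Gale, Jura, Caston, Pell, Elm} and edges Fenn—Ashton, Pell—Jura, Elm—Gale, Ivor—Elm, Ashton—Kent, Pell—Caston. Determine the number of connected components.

4

Bria is isolated — a component by itself.
Starting from Fenn we can reach Fenn, Kent, Ashton. That is one component of size 3.
Starting from Elm we can reach Elm, Gale, Ivor. That is one component of size 3.
Starting from Jura we can reach Jura, Pell, Caston. That is one component of size 3.
Total: 4 components.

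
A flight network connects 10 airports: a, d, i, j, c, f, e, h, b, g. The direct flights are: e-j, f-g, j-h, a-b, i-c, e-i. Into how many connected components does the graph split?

d is isolated — a component by itself.
Starting from a we can reach a, b. That is one component of size 2.
Starting from f we can reach f, g. That is one component of size 2.
Starting from c we can reach c, e, h, i, j. That is one component of size 5.
Total: 4 components.

4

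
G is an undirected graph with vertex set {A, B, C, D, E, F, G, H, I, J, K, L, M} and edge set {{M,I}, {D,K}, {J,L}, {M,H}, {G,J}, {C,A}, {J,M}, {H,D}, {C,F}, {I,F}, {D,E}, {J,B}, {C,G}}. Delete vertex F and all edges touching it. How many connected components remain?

1

With F gone, the remaining components are: {A, B, C, D, E, G, H, I, J, K, L, M}.
That is 1 component.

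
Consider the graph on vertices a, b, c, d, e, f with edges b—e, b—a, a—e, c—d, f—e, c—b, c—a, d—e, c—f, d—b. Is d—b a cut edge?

After removing d—b, the path d-c-b still connects them, so the edge is not a bridge.

No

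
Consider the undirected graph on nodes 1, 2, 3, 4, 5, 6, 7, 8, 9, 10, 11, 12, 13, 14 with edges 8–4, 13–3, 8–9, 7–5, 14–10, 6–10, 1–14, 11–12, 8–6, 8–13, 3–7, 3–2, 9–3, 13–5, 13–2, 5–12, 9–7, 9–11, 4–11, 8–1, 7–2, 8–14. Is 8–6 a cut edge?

After removing 8–6, the path 8-14-10-6 still connects them, so the edge is not a bridge.

No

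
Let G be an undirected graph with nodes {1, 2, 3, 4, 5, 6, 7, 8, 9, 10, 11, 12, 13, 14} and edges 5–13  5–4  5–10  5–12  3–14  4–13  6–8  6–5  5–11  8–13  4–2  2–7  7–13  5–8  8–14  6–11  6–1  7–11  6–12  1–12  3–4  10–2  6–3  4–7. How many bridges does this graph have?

The edges on the cycle 6-5-8-14-3-6 are not bridges since each lies on that cycle.
Every edge lies on some cycle, so there are no bridges.

0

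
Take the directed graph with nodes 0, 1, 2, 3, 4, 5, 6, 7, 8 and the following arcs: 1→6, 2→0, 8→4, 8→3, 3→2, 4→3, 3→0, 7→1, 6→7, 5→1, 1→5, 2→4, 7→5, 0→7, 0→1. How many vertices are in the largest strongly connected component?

{1, 5, 6, 7} are all mutually reachable — one SCC of size 4.
{2, 3, 4} are all mutually reachable — one SCC of size 3.
{0} is an SCC by itself.
{8} is an SCC by itself.
The largest has 4 vertices.

4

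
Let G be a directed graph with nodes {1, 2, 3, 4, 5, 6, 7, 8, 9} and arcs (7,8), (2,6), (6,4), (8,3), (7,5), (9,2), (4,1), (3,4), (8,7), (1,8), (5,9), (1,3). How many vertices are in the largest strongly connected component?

{1, 2, 3, 4, 5, 6, 7, 8, 9} are all mutually reachable — one SCC of size 9.
The largest has 9 vertices.

9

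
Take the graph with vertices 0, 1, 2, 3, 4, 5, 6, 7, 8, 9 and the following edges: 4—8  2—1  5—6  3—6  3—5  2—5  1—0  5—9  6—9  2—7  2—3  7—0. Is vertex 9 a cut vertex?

No

Deleting 9 leaves 2 components (was 2), so 9 is not a cut vertex.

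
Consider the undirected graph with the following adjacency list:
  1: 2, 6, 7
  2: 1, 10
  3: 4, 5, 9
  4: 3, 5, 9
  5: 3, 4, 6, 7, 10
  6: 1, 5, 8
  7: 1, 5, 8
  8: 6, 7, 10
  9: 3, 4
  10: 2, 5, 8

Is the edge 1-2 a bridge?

No

After removing 1-2, the path 1-6-5-10-2 still connects them, so the edge is not a bridge.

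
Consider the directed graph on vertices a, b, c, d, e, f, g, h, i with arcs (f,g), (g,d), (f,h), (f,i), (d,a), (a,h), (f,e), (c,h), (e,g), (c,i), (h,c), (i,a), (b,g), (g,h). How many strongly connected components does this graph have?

6

{a, c, h, i} are all mutually reachable — one SCC of size 4.
{g} is an SCC by itself.
{f} is an SCC by itself.
{e} is an SCC by itself.
{d} is an SCC by itself.
(and 1 more singleton SCC)
That gives 6 strongly connected components.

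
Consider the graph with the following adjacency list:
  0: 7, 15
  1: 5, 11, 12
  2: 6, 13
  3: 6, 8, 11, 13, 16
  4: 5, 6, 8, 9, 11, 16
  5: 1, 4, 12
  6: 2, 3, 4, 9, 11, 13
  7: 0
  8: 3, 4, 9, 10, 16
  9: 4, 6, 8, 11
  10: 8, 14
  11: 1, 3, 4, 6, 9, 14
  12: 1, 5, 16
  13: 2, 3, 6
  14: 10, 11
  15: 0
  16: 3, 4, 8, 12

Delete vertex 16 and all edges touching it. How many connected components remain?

With 16 gone, the remaining components are: {0, 7, 15}; {1, 2, 3, 4, 5, 6, 8, 9, 10, 11, 12, 13, 14}.
That is 2 components.

2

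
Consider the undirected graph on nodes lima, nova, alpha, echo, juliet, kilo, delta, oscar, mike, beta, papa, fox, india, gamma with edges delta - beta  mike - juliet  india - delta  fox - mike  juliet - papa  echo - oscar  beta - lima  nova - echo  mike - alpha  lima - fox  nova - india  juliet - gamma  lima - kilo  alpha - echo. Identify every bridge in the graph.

The edges on the cycle nova-india-delta-beta-lima-fox-mike-alpha-echo-nova are not bridges since each lies on that cycle.
But removing kilo - lima disconnects kilo from lima; removing juliet - mike disconnects juliet from mike; removing juliet - gamma disconnects juliet from gamma; removing juliet - papa disconnects juliet from papa — these are bridges.
In total 5 edges are bridges.

echo-oscar, gamma-juliet, juliet-mike, juliet-papa, kilo-lima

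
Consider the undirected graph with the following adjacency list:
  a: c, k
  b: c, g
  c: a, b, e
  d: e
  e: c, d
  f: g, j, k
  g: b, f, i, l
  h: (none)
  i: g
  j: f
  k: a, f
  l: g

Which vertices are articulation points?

Removing c increases the component count from 2 to 3, so c is a cut vertex.
Removing e increases the component count from 2 to 3, so e is a cut vertex.
Removing f increases the component count from 2 to 3, so f is a cut vertex.
Likewise g is a cut vertex.
By contrast removing l leaves 2 components; it is not a cut vertex. No other vertex is a cut vertex either.

c, e, f, g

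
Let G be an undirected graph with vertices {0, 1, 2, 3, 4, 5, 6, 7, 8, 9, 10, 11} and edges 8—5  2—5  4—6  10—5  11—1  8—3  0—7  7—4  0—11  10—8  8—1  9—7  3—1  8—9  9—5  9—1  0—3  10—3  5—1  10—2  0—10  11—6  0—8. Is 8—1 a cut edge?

After removing 8—1, the path 8-9-1 still connects them, so the edge is not a bridge.

No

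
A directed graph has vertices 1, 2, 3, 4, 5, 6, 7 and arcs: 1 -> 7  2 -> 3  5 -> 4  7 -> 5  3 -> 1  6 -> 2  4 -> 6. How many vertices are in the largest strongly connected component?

7

{1, 2, 3, 4, 5, 6, 7} are all mutually reachable — one SCC of size 7.
The largest has 7 vertices.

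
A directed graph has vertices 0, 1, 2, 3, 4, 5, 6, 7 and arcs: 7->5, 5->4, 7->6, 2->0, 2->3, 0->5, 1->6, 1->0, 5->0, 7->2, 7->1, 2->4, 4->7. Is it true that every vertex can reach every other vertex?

No

There is no directed path from 6 to 0, so the graph is not strongly connected.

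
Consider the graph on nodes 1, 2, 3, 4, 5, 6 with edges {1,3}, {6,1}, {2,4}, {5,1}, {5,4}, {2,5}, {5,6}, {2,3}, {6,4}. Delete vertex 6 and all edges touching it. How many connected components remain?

With 6 gone, the remaining components are: {1, 2, 3, 4, 5}.
That is 1 component.

1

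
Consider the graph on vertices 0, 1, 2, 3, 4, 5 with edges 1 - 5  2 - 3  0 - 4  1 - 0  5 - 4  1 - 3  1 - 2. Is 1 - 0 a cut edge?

No

After removing 1 - 0, the path 1-5-4-0 still connects them, so the edge is not a bridge.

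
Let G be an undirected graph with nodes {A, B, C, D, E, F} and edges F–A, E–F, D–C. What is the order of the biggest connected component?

3

B is isolated — a component by itself.
Starting from C we can reach C, D. That is one component of size 2.
Starting from A we can reach A, E, F. That is one component of size 3.
The largest has 3 vertices.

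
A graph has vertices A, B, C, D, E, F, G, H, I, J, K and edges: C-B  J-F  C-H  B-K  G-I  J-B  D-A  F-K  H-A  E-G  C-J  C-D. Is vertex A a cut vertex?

No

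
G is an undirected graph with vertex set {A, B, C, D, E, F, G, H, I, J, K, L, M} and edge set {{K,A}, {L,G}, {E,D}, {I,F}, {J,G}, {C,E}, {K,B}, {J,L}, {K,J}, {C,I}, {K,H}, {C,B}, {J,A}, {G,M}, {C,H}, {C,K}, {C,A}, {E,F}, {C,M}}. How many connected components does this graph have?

Starting from A we can reach A, B, C, D, E, F, G, H, I, J, K, L, M. That is one component of size 13.
Total: 1 component.

1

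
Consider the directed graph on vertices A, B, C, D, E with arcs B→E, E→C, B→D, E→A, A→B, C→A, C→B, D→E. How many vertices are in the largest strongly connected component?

{A, B, C, D, E} are all mutually reachable — one SCC of size 5.
The largest has 5 vertices.

5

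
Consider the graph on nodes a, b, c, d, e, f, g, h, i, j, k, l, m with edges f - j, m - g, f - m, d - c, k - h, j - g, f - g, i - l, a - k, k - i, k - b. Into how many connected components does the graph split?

4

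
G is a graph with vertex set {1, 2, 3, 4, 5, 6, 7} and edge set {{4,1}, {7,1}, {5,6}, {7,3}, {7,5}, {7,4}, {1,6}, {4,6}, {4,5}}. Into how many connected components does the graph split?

2 is isolated — a component by itself.
Starting from 1 we can reach 1, 3, 4, 5, 6, 7. That is one component of size 6.
Total: 2 components.

2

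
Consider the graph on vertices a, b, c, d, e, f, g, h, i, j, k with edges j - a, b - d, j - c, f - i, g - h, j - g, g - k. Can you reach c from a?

Yes

From a we can reach a, c, g, h, j, k, which includes c.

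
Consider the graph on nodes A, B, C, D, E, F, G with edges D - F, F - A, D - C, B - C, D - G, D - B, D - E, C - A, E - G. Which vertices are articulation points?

Removing D increases the component count from 1 to 2, so D is a cut vertex.
By contrast removing F leaves 1 component; it is not a cut vertex. No other vertex is a cut vertex either.

D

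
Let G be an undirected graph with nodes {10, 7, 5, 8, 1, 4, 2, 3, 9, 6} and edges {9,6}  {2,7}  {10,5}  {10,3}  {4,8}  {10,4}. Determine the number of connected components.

4

1 is isolated — a component by itself.
Starting from 2 we can reach 2, 7. That is one component of size 2.
Starting from 6 we can reach 6, 9. That is one component of size 2.
Starting from 3 we can reach 3, 4, 5, 8, 10. That is one component of size 5.
Total: 4 components.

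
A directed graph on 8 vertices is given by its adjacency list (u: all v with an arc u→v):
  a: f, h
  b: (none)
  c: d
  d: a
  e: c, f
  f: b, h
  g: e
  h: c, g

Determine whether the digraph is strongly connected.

No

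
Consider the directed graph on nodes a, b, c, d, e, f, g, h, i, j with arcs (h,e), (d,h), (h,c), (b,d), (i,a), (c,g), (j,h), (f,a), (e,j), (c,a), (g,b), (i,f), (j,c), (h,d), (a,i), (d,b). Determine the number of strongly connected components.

2

{b, c, d, e, g, h, j} are all mutually reachable — one SCC of size 7.
{a, f, i} are all mutually reachable — one SCC of size 3.
That gives 2 strongly connected components.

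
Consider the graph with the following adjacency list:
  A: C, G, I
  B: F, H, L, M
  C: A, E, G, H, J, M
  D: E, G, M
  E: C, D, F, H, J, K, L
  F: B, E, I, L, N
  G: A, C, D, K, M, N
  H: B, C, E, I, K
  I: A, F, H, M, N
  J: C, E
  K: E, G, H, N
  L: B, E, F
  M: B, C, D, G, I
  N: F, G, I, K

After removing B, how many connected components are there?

1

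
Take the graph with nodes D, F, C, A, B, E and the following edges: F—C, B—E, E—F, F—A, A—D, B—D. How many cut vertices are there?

Removing F increases the component count from 1 to 2, so F is a cut vertex.
By contrast removing C leaves 1 component; it is not a cut vertex. No other vertex is a cut vertex either.

1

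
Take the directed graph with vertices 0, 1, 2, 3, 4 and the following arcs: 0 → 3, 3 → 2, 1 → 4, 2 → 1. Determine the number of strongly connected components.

{1} is an SCC by itself.
{4} is an SCC by itself.
{0} is an SCC by itself.
{3} is an SCC by itself.
{2} is an SCC by itself.
That gives 5 strongly connected components.

5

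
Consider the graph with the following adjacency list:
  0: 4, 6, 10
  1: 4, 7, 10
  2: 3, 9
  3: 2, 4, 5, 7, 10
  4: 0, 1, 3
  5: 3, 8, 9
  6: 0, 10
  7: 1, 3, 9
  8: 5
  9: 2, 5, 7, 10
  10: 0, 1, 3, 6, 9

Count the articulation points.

1

Removing 5 increases the component count from 1 to 2, so 5 is a cut vertex.
By contrast removing 9 leaves 1 component; it is not a cut vertex. No other vertex is a cut vertex either.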